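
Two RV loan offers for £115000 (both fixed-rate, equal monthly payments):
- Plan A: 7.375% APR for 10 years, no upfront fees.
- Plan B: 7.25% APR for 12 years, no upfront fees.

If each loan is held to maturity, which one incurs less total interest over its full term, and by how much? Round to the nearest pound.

Plan A by £9,605

Plan A: at 7.375% the monthly rate is 0.0061458, so the payment is 115,000 × 0.0061458 / (1 − 1.0061458^−120) = £1,357.58.
Total interest on Plan A = 120 × £1,357.58 − £115,000 = £47,909.60.
Plan B: at 7.25% the monthly rate is 0.0060417, so the payment is 115,000 × 0.0060417 / (1 − 1.0060417^−144) = £1,198.02.
Total interest on Plan B = 144 × £1,198.02 − £115,000 = £57,514.88.
Plan A is lower by £9,605.28.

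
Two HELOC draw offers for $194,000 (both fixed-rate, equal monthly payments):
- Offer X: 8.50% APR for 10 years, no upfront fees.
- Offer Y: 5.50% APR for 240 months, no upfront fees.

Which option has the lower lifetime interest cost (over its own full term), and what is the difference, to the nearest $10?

Offer X: at 8.50% the monthly rate is 0.0070833, so the payment is 194,000 × 0.0070833 / (1 − 1.0070833^−120) = $2,405.32.
Total interest on Offer X = 120 × $2,405.32 − $194,000 = $94,638.40.
Offer Y: at 5.50% the monthly rate is 0.0045833, so the payment is 194,000 × 0.0045833 / (1 − 1.0045833^−240) = $1,334.50.
Total interest on Offer Y = 240 × $1,334.50 − $194,000 = $126,280.00.
Offer X is lower by $31,641.60.

Offer X by $31,640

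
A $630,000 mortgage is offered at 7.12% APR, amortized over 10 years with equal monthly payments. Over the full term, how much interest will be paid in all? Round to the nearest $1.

$252,463

Monthly rate = 7.12%/12 = 0.0059333; payment = 630,000 × 0.0059333 / (1 − (1+0.0059333)^−120) = $7,353.86.
Total paid = 120 × $7,353.86 = $882,463.20; interest = $882,463.20 − $630,000 = $252,463.20.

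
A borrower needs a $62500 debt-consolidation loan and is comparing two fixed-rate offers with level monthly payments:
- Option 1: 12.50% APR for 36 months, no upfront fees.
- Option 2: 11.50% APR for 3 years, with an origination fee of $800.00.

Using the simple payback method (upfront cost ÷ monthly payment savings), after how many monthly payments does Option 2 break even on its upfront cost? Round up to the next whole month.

Option 1: at 12.50% the monthly rate is 0.0104167, so the payment is 62,500 × 0.0104167 / (1 − 1.0104167^−36) = $2,090.85.
Option 2: monthly rate = 11.5%/12 = 0.0095833; payment = 62,500 × 0.0095833 / (1 − (1+0.0095833)^−36) = $2,061.00.
Monthly savings = $2,090.85 − $2,061.00 = $29.85.
Break-even = $800.00 / $29.85 = 26.80 → 27 months.

27 months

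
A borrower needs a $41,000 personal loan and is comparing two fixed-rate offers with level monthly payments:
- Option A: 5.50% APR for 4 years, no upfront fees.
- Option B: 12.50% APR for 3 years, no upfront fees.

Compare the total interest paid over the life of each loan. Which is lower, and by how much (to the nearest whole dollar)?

Option A by $3,609

Option A: at 5.50% the monthly rate is 0.0045833, so the payment is 41,000 × 0.0045833 / (1 − 1.0045833^−48) = $953.52.
Total interest on Option A = 48 × $953.52 − $41,000 = $4,768.96.
Option B: monthly rate = 12.5%/12 = 0.0104167; payment = 41,000 × 0.0104167 / (1 − (1+0.0104167)^−36) = $1,371.60.
Total interest on Option B = 36 × $1,371.60 − $41,000 = $8,377.60.
Option A is lower by $3,608.64.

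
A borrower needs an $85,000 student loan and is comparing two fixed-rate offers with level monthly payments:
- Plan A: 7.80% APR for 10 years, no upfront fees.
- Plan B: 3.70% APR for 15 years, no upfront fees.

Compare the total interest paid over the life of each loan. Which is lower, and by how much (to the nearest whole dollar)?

Plan A: monthly rate = 7.8%/12 = 0.0065000; payment = 85,000 × 0.0065000 / (1 − (1+0.0065000)^−120) = $1,022.32.
Total interest on Plan A = 120 × $1,022.32 − $85,000 = $37,678.40.
Plan B: at 3.70% the monthly rate is 0.0030833, so the payment is 85,000 × 0.0030833 / (1 − 1.0030833^−180) = $616.03.
Total interest on Plan B = 180 × $616.03 − $85,000 = $25,885.40.
Plan B is lower by $11,793.00.

Plan B by $11,793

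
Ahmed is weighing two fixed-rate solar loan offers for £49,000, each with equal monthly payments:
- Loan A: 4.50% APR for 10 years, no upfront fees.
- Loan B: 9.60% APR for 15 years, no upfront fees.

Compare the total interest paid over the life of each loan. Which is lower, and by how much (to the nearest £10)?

Loan A by £31,690

Loan A: monthly rate = 4.5%/12 = 0.0037500; payment = 49,000 × 0.0037500 / (1 − (1+0.0037500)^−120) = £507.83.
Total interest on Loan A = 120 × £507.83 − £49,000 = £11,939.60.
Loan B: at 9.60% the monthly rate is 0.0080000, so the payment is 49,000 × 0.0080000 / (1 − 1.0080000^−180) = £514.63.
Total interest on Loan B = 180 × £514.63 − £49,000 = £43,633.40.
Loan A is lower by £31,693.80.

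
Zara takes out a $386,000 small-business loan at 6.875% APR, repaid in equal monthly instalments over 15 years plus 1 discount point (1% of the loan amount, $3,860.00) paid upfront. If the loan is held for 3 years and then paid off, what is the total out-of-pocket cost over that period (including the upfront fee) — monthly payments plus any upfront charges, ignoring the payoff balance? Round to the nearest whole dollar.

Monthly rate = 6.875%/12 = 0.0057292; payment = 386,000 × 0.0057292 / (1 − (1+0.0057292)^−180) = $3,442.56.
Total outlay = 36 × $3,442.56 + $3,860.00 = $127,792.16.

$127,792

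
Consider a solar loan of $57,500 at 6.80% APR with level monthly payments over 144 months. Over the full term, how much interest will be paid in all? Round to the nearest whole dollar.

Monthly rate = 6.8%/12 = 0.0056667; payment = 57,500 × 0.0056667 / (1 − (1+0.0056667)^−144) = $585.21.
Total paid = 144 × $585.21 = $84,270.24; interest = $84,270.24 − $57,500 = $26,770.24.

$26,770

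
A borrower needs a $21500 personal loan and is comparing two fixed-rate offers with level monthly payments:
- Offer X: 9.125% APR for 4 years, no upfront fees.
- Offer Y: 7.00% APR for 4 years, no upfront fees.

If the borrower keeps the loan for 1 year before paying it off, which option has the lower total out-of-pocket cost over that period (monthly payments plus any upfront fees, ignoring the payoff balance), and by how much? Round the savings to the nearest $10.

Offer X: monthly rate = 9.125%/12 = 0.0076042; payment = 21,500 × 0.0076042 / (1 − (1+0.0076042)^−48) = $536.31.
Offer Y: at 7.00% the monthly rate is 0.0058333, so the payment is 21,500 × 0.0058333 / (1 − 1.0058333^−48) = $514.84.
Over 12 months: Offer X costs 12 × $536.31 = $6,435.72; Offer Y costs 12 × $514.84 = $6,178.08.
Offer Y is cheaper by $6,435.72 − $6,178.08 = $257.64.

Offer Y by $260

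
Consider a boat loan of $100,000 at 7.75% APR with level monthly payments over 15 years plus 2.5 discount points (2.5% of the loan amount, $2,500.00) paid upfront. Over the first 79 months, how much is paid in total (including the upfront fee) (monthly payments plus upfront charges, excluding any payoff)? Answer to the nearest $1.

At 7.75% the monthly rate is 0.0064583, so the payment is 100,000 × 0.0064583 / (1 − 1.0064583^−180) = $941.28.
Total outlay = 79 × $941.28 + $2,500.00 = $76,861.12.

$76,861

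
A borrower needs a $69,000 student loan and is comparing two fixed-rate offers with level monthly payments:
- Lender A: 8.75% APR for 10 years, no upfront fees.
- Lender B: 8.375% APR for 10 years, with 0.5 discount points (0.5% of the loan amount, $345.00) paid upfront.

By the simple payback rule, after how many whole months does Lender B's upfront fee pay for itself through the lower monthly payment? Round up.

25 months

Lender A: monthly rate = 8.75%/12 = 0.0072917; payment = 69,000 × 0.0072917 / (1 − (1+0.0072917)^−120) = $864.75.
Lender B: monthly rate = 8.375%/12 = 0.0069792; payment = 69,000 × 0.0069792 / (1 − (1+0.0069792)^−120) = $850.90.
Monthly savings = $864.75 − $850.90 = $13.85.
Break-even = $345.00 / $13.85 = 24.91 → 25 months.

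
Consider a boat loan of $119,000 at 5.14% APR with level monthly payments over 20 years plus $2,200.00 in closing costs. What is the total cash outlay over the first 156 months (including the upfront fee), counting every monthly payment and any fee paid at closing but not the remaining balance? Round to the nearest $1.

$126,154

At 5.14% the monthly rate is 0.0042833, so the payment is 119,000 × 0.0042833 / (1 − 1.0042833^−240) = $794.58.
Total outlay = 156 × $794.58 + $2,200.00 = $126,154.48.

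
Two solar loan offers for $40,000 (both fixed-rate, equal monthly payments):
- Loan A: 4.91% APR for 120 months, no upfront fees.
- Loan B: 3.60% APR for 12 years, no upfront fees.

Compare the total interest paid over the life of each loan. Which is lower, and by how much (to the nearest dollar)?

Loan B by $1,381

Loan A: monthly rate = 4.91%/12 = 0.0040917; payment = 40,000 × 0.0040917 / (1 − (1+0.0040917)^−120) = $422.50.
Total interest on Loan A = 120 × $422.50 − $40,000 = $10,700.00.
Loan B: monthly rate = 3.6%/12 = 0.0030000; payment = 40,000 × 0.0030000 / (1 − (1+0.0030000)^−144) = $342.49.
Total interest on Loan B = 144 × $342.49 − $40,000 = $9,318.56.
Loan B is lower by $1,381.44.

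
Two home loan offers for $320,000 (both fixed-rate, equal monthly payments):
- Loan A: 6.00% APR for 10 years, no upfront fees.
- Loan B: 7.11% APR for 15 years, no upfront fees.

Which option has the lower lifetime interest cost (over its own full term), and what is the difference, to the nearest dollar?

Loan A: at 6.00% the monthly rate is 0.0050000, so the payment is 320,000 × 0.0050000 / (1 − 1.0050000^−120) = $3,552.66.
Total interest on Loan A = 120 × $3,552.66 − $320,000 = $106,319.20.
Loan B: monthly rate = 7.11%/12 = 0.0059250; payment = 320,000 × 0.0059250 / (1 − (1+0.0059250)^−180) = $2,895.97.
Total interest on Loan B = 180 × $2,895.97 − $320,000 = $201,274.60.
Loan A is lower by $94,955.40.

Loan A by $94,955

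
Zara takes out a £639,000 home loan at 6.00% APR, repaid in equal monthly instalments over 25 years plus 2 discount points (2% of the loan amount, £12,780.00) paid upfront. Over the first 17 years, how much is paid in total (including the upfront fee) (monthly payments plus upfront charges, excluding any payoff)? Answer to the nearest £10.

At 6.00% the monthly rate is 0.0050000, so the payment is 639,000 × 0.0050000 / (1 − 1.0050000^−300) = £4,117.09.
Total outlay = 204 × £4,117.09 + £12,780.00 = £852,666.36.

£852,670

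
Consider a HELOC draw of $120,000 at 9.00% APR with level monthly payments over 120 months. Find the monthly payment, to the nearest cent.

$1,520.11

Monthly rate = 9%/12 = 0.0075000; payment = 120,000 × 0.0075000 / (1 − (1+0.0075000)^−120) = $1,520.11.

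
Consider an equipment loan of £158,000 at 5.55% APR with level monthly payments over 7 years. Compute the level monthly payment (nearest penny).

£2,274.22

Monthly rate = 5.55%/12 = 0.0046250; payment = 158,000 × 0.0046250 / (1 − (1+0.0046250)^−84) = £2,274.22.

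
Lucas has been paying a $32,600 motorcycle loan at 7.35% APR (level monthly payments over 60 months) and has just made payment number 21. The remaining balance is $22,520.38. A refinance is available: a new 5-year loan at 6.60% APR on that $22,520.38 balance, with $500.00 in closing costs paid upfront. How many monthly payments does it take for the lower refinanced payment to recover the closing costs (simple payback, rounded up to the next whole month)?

3 months

Current payment = 32,600 × 7.35%/12 / (1 − (1+0.0061250)^−60) = $650.92.
Refinanced payment = 22,520.38 × 0.0055000 / (1 − (1+0.0055000)^−60) = $441.69.
Monthly savings = $650.92 − $441.69 = $209.23.
Break-even = $500.00 / $209.23 = 2.39 → 3 months.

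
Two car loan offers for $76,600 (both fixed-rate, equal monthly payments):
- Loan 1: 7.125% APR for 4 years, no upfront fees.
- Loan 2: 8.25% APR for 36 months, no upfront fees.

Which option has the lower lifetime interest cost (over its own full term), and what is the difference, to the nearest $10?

Loan 1: at 7.125% the monthly rate is 0.0059375, so the payment is 76,600 × 0.0059375 / (1 − 1.0059375^−48) = $1,838.73.
Total interest on Loan 1 = 48 × $1,838.73 − $76,600 = $11,659.04.
Loan 2: at 8.25% the monthly rate is 0.0068750, so the payment is 76,600 × 0.0068750 / (1 − 1.0068750^−36) = $2,409.21.
Total interest on Loan 2 = 36 × $2,409.21 − $76,600 = $10,131.56.
Loan 2 is lower by $1,527.48.

Loan 2 by $1,530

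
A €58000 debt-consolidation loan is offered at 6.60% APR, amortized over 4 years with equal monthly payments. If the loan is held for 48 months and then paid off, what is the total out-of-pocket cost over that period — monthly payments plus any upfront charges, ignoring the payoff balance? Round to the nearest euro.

€66,151

At 6.60% the monthly rate is 0.0055000, so the payment is 58,000 × 0.0055000 / (1 − 1.0055000^−48) = €1,378.14.
Total outlay = 48 × €1,378.14 = €66,150.72.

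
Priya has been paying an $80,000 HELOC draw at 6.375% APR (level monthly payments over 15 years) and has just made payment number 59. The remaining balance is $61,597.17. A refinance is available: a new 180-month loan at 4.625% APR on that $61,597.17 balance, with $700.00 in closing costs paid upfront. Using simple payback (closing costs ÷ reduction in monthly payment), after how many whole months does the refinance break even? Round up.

Current payment = 80,000 × 6.375%/12 / (1 − (1+0.0053125)^−180) = $691.40.
Refinanced payment = 61,597.17 × 0.0038542 / (1 − (1+0.0038542)^−180) = $475.16.
Monthly savings = $691.40 − $475.16 = $216.24.
Break-even = $700.00 / $216.24 = 3.24 → 4 months.

4 months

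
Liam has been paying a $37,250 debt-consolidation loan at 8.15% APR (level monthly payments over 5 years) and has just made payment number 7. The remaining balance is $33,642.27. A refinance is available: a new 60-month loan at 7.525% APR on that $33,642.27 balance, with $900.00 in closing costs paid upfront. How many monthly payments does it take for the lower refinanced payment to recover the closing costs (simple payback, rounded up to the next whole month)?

Current payment = 37,250 × 8.15%/12 / (1 − (1+0.0067917)^−60) = $757.97.
Refinanced payment = 33,642.27 × 0.0062708 / (1 − (1+0.0062708)^−60) = $674.52.
Monthly savings = $757.97 − $674.52 = $83.45.
Break-even = $900.00 / $83.45 = 10.78 → 11 months.

11 months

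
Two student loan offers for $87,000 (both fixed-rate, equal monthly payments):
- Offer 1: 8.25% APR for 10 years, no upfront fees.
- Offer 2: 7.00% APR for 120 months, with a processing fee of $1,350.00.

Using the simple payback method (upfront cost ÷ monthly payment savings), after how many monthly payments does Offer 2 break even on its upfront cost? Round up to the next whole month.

Offer 1: monthly rate = 8.25%/12 = 0.0068750; payment = 87,000 × 0.0068750 / (1 − (1+0.0068750)^−120) = $1,067.08.
Offer 2: monthly rate = 7%/12 = 0.0058333; payment = 87,000 × 0.0058333 / (1 − (1+0.0058333)^−120) = $1,010.14.
Monthly savings = $1,067.08 − $1,010.14 = $56.94.
Break-even = $1,350.00 / $56.94 = 23.71 → 24 months.

24 months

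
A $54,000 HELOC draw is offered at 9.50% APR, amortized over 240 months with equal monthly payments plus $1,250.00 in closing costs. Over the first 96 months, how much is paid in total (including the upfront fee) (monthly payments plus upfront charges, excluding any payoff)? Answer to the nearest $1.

$49,572

Monthly rate = 9.5%/12 = 0.0079167; payment = 54,000 × 0.0079167 / (1 − (1+0.0079167)^−240) = $503.35.
Total outlay = 96 × $503.35 + $1,250.00 = $49,571.60.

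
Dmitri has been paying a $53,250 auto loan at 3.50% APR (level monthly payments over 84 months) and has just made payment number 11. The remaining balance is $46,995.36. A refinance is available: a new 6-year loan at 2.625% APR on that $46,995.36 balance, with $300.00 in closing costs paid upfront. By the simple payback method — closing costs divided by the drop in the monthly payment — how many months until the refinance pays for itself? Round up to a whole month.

Current payment = 53,250 × 3.5%/12 / (1 − (1+0.0029167)^−84) = $715.67.
Refinanced payment = 46,995.36 × 0.0021875 / (1 − (1+0.0021875)^−72) = $706.18.
Monthly savings = $715.67 − $706.18 = $9.49.
Break-even = $300.00 / $9.49 = 31.61 → 32 months.

32 months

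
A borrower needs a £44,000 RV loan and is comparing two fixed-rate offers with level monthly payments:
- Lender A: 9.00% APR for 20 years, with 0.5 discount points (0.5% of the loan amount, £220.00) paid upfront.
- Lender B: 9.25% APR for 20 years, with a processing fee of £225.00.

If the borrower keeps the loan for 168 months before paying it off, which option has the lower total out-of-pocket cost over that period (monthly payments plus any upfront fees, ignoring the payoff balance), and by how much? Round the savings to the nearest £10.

Lender A by £1,200

Lender A: monthly rate = 9%/12 = 0.0075000; payment = 44,000 × 0.0075000 / (1 − (1+0.0075000)^−240) = £395.88.
Lender B: at 9.25% the monthly rate is 0.0077083, so the payment is 44,000 × 0.0077083 / (1 − 1.0077083^−240) = £402.98.
Over 168 months: Lender A costs 168 × £395.88 + £220.00 = £66,727.84; Lender B costs 168 × £402.98 + £225.00 = £67,925.64.
Lender A is cheaper by £67,925.64 − £66,727.84 = £1,197.80.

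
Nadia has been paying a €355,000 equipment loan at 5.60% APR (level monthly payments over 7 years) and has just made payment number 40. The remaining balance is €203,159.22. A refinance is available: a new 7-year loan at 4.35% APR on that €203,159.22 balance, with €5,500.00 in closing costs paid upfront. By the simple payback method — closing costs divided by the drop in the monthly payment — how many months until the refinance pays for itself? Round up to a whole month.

Current payment = 355,000 × 5.6%/12 / (1 − (1+0.0046667)^−84) = €5,118.23.
Refinanced payment = 203,159.22 × 0.0036250 / (1 − (1+0.0036250)^−84) = €2,809.79.
Monthly savings = €5,118.23 − €2,809.79 = €2,308.44.
Break-even = €5,500.00 / €2,308.44 = 2.38 → 3 months.

3 months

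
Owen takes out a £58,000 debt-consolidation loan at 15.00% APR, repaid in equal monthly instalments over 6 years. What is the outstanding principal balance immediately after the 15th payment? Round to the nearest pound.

With monthly rate i = 15%/12 = 0.0125000, the balance after k of n payments is P · [(1+i)^n − (1+i)^k] / [(1+i)^n − 1].
(1+0.0125000)^72 = 2.44592027 and (1+0.0125000)^15 = 1.20482918, so the balance is 58,000 × (2.44592027 − 1.20482918) / (2.44592027 − 1) = £49,783.72.

£49,784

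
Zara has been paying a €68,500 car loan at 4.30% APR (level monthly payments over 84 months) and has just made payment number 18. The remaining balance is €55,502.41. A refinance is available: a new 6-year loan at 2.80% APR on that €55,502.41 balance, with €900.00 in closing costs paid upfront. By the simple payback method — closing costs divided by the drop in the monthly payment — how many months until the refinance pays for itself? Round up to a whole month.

Current payment = 68,500 × 4.3%/12 / (1 − (1+0.0035833)^−84) = €945.80.
Refinanced payment = 55,502.41 × 0.0023333 / (1 − (1+0.0023333)^−72) = €838.33.
Monthly savings = €945.80 − €838.33 = €107.47.
Break-even = €900.00 / €107.47 = 8.37 → 9 months.

9 months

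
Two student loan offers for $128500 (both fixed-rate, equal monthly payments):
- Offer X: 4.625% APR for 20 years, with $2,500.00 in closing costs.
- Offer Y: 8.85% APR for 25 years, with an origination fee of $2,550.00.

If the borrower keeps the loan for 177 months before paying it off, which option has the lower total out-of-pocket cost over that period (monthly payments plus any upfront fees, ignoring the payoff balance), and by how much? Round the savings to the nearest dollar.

Offer X: monthly rate = 4.625%/12 = 0.0038542; payment = 128,500 × 0.0038542 / (1 − (1+0.0038542)^−240) = $821.65.
Offer Y: at 8.85% the monthly rate is 0.0073750, so the payment is 128,500 × 0.0073750 / (1 − 1.0073750^−300) = $1,065.20.
Over 177 months: Offer X costs 177 × $821.65 + $2,500.00 = $147,932.05; Offer Y costs 177 × $1,065.20 + $2,550.00 = $191,090.40.
Offer X is cheaper by $191,090.40 − $147,932.05 = $43,158.35.

Offer X by $43,158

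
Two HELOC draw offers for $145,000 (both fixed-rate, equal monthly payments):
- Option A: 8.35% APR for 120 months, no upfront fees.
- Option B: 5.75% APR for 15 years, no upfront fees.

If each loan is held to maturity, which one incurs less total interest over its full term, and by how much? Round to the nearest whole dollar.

Option A: at 8.35% the monthly rate is 0.0069583, so the payment is 145,000 × 0.0069583 / (1 − 1.0069583^−120) = $1,786.18.
Total interest on Option A = 120 × $1,786.18 − $145,000 = $69,341.60.
Option B: monthly rate = 5.75%/12 = 0.0047917; payment = 145,000 × 0.0047917 / (1 − (1+0.0047917)^−180) = $1,204.09.
Total interest on Option B = 180 × $1,204.09 − $145,000 = $71,736.20.
Option A is lower by $2,394.60.

Option A by $2,395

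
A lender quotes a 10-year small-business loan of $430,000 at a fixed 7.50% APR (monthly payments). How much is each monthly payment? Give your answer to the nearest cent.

$5,104.18

At 7.50% the monthly rate is 0.0062500, so the payment is 430,000 × 0.0062500 / (1 − 1.0062500^−120) = $5,104.18.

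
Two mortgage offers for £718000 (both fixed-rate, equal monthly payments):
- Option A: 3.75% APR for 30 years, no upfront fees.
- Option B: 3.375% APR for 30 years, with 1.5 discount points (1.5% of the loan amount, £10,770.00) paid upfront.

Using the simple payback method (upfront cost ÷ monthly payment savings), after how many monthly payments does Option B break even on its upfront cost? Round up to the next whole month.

Option A: at 3.75% the monthly rate is 0.0031250, so the payment is 718,000 × 0.0031250 / (1 − 1.0031250^−360) = £3,325.17.
Option B: monthly rate = 3.375%/12 = 0.0028125; payment = 718,000 × 0.0028125 / (1 − (1+0.0028125)^−360) = £3,174.25.
Monthly savings = £3,325.17 − £3,174.25 = £150.92.
Break-even = £10,770.00 / £150.92 = 71.36 → 72 months.

72 months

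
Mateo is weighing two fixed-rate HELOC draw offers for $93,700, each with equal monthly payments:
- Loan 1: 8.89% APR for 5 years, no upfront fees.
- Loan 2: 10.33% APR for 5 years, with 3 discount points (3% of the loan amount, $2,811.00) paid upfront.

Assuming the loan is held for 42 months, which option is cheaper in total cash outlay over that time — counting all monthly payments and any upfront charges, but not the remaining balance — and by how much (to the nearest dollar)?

Loan 1 by $5,585

Loan 1: at 8.89% the monthly rate is 0.0074083, so the payment is 93,700 × 0.0074083 / (1 − 1.0074083^−60) = $1,940.06.
Loan 2: at 10.33% the monthly rate is 0.0086083, so the payment is 93,700 × 0.0086083 / (1 − 1.0086083^−60) = $2,006.10.
Over 42 months: Loan 1 costs 42 × $1,940.06 = $81,482.52; Loan 2 costs 42 × $2,006.10 + $2,811.00 = $87,067.20.
Loan 1 is cheaper by $87,067.20 − $81,482.52 = $5,584.68.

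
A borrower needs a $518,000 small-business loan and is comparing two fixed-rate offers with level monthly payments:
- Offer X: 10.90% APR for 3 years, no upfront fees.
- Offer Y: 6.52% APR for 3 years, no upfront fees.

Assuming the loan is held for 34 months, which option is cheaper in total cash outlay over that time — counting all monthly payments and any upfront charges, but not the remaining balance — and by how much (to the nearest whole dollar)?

Offer Y by $35,810

Offer X: monthly rate = 10.9%/12 = 0.0090833; payment = 518,000 × 0.0090833 / (1 − (1+0.0090833)^−36) = $16,934.14.
Offer Y: monthly rate = 6.52%/12 = 0.0054333; payment = 518,000 × 0.0054333 / (1 − (1+0.0054333)^−36) = $15,880.90.
Over 34 months: Offer X costs 34 × $16,934.14 = $575,760.76; Offer Y costs 34 × $15,880.90 = $539,950.60.
Offer Y is cheaper by $575,760.76 − $539,950.60 = $35,810.16.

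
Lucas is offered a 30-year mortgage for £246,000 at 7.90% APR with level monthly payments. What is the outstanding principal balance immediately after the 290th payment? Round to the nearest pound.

£100,022

With monthly rate i = 7.9%/12 = 0.0065833, the balance after k of n payments is P · [(1+i)^n − (1+i)^k] / [(1+i)^n − 1].
(1+0.0065833)^360 = 10.61462557 and (1+0.0065833)^290 = 6.70537720, so the balance is 246,000 × (10.61462557 − 6.70537720) / (10.61462557 − 1) = £100,022.11.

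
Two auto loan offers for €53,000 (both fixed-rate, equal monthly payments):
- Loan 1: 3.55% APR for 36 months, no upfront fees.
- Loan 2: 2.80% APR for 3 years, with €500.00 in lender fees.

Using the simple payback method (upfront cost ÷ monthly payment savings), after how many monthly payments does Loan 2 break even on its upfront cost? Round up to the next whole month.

29 months

Loan 1: at 3.55% the monthly rate is 0.0029583, so the payment is 53,000 × 0.0029583 / (1 − 1.0029583^−36) = €1,554.18.
Loan 2: monthly rate = 2.8%/12 = 0.0023333; payment = 53,000 × 0.0023333 / (1 − (1+0.0023333)^−36) = €1,536.64.
Monthly savings = €1,554.18 − €1,536.64 = €17.54.
Break-even = €500.00 / €17.54 = 28.51 → 29 months.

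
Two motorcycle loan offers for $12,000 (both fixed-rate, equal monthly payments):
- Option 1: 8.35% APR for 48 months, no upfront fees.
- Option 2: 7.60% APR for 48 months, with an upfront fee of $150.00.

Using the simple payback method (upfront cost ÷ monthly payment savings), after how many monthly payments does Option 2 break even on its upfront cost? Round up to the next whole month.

36 months

Option 1: at 8.35% the monthly rate is 0.0069583, so the payment is 12,000 × 0.0069583 / (1 − 1.0069583^−48) = $294.93.
Option 2: at 7.60% the monthly rate is 0.0063333, so the payment is 12,000 × 0.0063333 / (1 − 1.0063333^−48) = $290.71.
Monthly savings = $294.93 − $290.71 = $4.22.
Break-even = $150.00 / $4.22 = 35.55 → 36 months.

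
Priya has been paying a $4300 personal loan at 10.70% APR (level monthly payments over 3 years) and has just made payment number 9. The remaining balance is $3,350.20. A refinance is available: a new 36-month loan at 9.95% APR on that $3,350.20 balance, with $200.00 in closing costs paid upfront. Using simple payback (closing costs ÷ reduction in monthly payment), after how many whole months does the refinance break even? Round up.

7 months

Current payment = 4,300 × 10.7%/12 / (1 − (1+0.0089167)^−36) = $140.17.
Refinanced payment = 3,350.20 × 0.0082917 / (1 − (1+0.0082917)^−36) = $108.02.
Monthly savings = $140.17 − $108.02 = $32.15.
Break-even = $200.00 / $32.15 = 6.22 → 7 months.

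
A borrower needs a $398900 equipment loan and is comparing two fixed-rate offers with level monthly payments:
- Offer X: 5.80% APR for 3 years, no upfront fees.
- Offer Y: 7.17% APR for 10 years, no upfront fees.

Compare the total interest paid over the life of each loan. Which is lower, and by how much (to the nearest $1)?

Offer X by $124,420

Offer X: monthly rate = 5.8%/12 = 0.0048333; payment = 398,900 × 0.0048333 / (1 − (1+0.0048333)^−36) = $12,099.20.
Total interest on Offer X = 36 × $12,099.20 − $398,900 = $36,671.20.
Offer Y: monthly rate = 7.17%/12 = 0.0059750; payment = 398,900 × 0.0059750 / (1 − (1+0.0059750)^−120) = $4,666.59.
Total interest on Offer Y = 120 × $4,666.59 − $398,900 = $161,090.80.
Offer X is lower by $124,419.60.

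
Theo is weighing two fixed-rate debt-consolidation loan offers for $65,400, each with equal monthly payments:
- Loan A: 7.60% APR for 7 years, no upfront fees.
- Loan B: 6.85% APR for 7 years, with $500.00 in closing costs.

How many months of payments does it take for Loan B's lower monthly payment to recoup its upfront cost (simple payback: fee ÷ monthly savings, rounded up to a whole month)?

21 months

Loan A: at 7.60% the monthly rate is 0.0063333, so the payment is 65,400 × 0.0063333 / (1 − 1.0063333^−84) = $1,006.35.
Loan B: at 6.85% the monthly rate is 0.0057083, so the payment is 65,400 × 0.0057083 / (1 − 1.0057083^−84) = $982.27.
Monthly savings = $1,006.35 − $982.27 = $24.08.
Break-even = $500.00 / $24.08 = 20.76 → 21 months.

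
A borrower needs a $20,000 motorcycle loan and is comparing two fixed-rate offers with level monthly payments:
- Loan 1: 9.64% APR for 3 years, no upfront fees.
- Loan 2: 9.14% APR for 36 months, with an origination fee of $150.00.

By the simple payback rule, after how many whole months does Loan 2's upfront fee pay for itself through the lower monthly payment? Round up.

33 months

Loan 1: monthly rate = 9.64%/12 = 0.0080333; payment = 20,000 × 0.0080333 / (1 − (1+0.0080333)^−36) = $641.97.
Loan 2: at 9.14% the monthly rate is 0.0076167, so the payment is 20,000 × 0.0076167 / (1 − 1.0076167^−36) = $637.30.
Monthly savings = $641.97 − $637.30 = $4.67.
Break-even = $150.00 / $4.67 = 32.12 → 33 months.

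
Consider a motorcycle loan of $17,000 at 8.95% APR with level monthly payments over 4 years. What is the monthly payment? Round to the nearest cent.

At 8.95% the monthly rate is 0.0074583, so the payment is 17,000 × 0.0074583 / (1 − 1.0074583^−48) = $422.64.

$422.64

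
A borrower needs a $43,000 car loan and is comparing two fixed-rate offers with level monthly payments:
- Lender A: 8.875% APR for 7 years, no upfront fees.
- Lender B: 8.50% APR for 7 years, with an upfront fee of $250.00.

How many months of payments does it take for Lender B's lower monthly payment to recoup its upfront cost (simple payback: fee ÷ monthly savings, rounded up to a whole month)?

31 months

Lender A: monthly rate = 8.875%/12 = 0.0073958; payment = 43,000 × 0.0073958 / (1 − (1+0.0073958)^−84) = $689.11.
Lender B: monthly rate = 8.5%/12 = 0.0070833; payment = 43,000 × 0.0070833 / (1 − (1+0.0070833)^−84) = $680.97.
Monthly savings = $689.11 − $680.97 = $8.14.
Break-even = $250.00 / $8.14 = 30.71 → 31 months.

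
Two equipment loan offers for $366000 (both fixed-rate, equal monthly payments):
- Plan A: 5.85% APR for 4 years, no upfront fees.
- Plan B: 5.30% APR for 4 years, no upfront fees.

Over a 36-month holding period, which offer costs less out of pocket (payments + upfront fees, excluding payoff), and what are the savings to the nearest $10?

Plan B by $3,310

Plan A: at 5.85% the monthly rate is 0.0048750, so the payment is 366,000 × 0.0048750 / (1 − 1.0048750^−48) = $8,570.37.
Plan B: at 5.30% the monthly rate is 0.0044167, so the payment is 366,000 × 0.0044167 / (1 − 1.0044167^−48) = $8,478.55.
Over 36 months: Plan A costs 36 × $8,570.37 = $308,533.32; Plan B costs 36 × $8,478.55 = $305,227.80.
Plan B is cheaper by $308,533.32 − $305,227.80 = $3,305.52.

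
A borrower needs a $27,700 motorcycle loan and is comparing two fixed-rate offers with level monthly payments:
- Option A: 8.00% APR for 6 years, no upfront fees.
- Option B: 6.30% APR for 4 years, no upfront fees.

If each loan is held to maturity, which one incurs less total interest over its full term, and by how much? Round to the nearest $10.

Option A: at 8.00% the monthly rate is 0.0066667, so the payment is 27,700 × 0.0066667 / (1 − 1.0066667^−72) = $485.67.
Total interest on Option A = 72 × $485.67 − $27,700 = $7,268.24.
Option B: monthly rate = 6.3%/12 = 0.0052500; payment = 27,700 × 0.0052500 / (1 − (1+0.0052500)^−48) = $654.35.
Total interest on Option B = 48 × $654.35 − $27,700 = $3,708.80.
Option B is lower by $3,559.44.

Option B by $3,560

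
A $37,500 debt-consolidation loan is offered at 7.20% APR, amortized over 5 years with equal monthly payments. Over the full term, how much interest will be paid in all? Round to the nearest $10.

Monthly rate = 7.2%/12 = 0.0060000; payment = 37,500 × 0.0060000 / (1 − (1+0.0060000)^−60) = $746.09.
Total paid = 60 × $746.09 = $44,765.40; interest = $44,765.40 − $37,500 = $7,265.40.

$7,270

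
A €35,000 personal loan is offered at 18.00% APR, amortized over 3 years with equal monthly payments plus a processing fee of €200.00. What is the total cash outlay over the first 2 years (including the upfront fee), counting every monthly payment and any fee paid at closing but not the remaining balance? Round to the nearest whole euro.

€30,568

At 18.00% the monthly rate is 0.0150000, so the payment is 35,000 × 0.0150000 / (1 − 1.0150000^−36) = €1,265.33.
Total outlay = 24 × €1,265.33 + €200.00 = €30,567.92.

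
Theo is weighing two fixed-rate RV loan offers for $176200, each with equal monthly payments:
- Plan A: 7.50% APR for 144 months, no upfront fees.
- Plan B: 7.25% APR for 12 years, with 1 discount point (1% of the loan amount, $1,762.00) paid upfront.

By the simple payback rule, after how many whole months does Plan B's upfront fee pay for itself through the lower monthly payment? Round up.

Plan A: monthly rate = 7.5%/12 = 0.0062500; payment = 176,200 × 0.0062500 / (1 − (1+0.0062500)^−144) = $1,859.31.
Plan B: monthly rate = 7.25%/12 = 0.0060417; payment = 176,200 × 0.0060417 / (1 − (1+0.0060417)^−144) = $1,835.57.
Monthly savings = $1,859.31 − $1,835.57 = $23.74.
Break-even = $1,762.00 / $23.74 = 74.22 → 75 months.

75 months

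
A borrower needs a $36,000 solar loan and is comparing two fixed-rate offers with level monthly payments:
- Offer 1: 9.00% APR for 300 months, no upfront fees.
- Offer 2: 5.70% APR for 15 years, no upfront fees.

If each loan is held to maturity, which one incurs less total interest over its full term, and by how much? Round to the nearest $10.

Offer 1: at 9.00% the monthly rate is 0.0075000, so the payment is 36,000 × 0.0075000 / (1 − 1.0075000^−300) = $302.11.
Total interest on Offer 1 = 300 × $302.11 − $36,000 = $54,633.00.
Offer 2: at 5.70% the monthly rate is 0.0047500, so the payment is 36,000 × 0.0047500 / (1 − 1.0047500^−180) = $297.98.
Total interest on Offer 2 = 180 × $297.98 − $36,000 = $17,636.40.
Offer 2 is lower by $36,996.60.

Offer 2 by $37,000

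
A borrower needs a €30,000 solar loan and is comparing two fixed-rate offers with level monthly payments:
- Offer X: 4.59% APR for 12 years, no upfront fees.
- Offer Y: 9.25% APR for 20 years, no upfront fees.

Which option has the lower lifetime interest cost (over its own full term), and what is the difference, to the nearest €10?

Offer X by €26,870

Offer X: monthly rate = 4.59%/12 = 0.0038250; payment = 30,000 × 0.0038250 / (1 − (1+0.0038250)^−144) = €271.34.
Total interest on Offer X = 144 × €271.34 − €30,000 = €9,072.96.
Offer Y: monthly rate = 9.25%/12 = 0.0077083; payment = 30,000 × 0.0077083 / (1 − (1+0.0077083)^−240) = €274.76.
Total interest on Offer Y = 240 × €274.76 − €30,000 = €35,942.40.
Offer X is lower by €26,869.44.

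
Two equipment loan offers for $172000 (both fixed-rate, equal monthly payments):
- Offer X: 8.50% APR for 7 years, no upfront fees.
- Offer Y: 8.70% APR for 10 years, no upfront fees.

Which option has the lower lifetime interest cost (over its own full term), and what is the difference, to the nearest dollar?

Offer X by $29,314

Offer X: monthly rate = 8.5%/12 = 0.0070833; payment = 172,000 × 0.0070833 / (1 − (1+0.0070833)^−84) = $2,723.88.
Total interest on Offer X = 84 × $2,723.88 − $172,000 = $56,805.92.
Offer Y: at 8.70% the monthly rate is 0.0072500, so the payment is 172,000 × 0.0072500 / (1 − 1.0072500^−120) = $2,151.00.
Total interest on Offer Y = 120 × $2,151.00 − $172,000 = $86,120.00.
Offer X is lower by $29,314.08.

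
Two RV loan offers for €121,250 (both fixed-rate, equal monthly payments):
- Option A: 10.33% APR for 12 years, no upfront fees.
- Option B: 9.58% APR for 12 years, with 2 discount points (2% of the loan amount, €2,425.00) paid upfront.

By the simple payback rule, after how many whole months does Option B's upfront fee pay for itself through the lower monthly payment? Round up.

Option A: monthly rate = 10.33%/12 = 0.0086083; payment = 121,250 × 0.0086083 / (1 − (1+0.0086083)^−144) = €1,472.24.
Option B: at 9.58% the monthly rate is 0.0079833, so the payment is 121,250 × 0.0079833 / (1 − 1.0079833^−144) = €1,419.77.
Monthly savings = €1,472.24 − €1,419.77 = €52.47.
Break-even = €2,425.00 / €52.47 = 46.22 → 47 months.

47 months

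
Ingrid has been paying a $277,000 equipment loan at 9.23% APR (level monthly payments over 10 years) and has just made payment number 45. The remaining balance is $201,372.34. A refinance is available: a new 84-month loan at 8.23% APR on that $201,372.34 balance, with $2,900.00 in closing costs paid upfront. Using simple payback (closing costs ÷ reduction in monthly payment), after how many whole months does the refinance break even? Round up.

8 months

Current payment = 277,000 × 9.23%/12 / (1 − (1+0.0076917)^−120) = $3,543.49.
Refinanced payment = 201,372.34 × 0.0068583 / (1 − (1+0.0068583)^−84) = $3,161.76.
Monthly savings = $3,543.49 − $3,161.76 = $381.73.
Break-even = $2,900.00 / $381.73 = 7.60 → 8 months.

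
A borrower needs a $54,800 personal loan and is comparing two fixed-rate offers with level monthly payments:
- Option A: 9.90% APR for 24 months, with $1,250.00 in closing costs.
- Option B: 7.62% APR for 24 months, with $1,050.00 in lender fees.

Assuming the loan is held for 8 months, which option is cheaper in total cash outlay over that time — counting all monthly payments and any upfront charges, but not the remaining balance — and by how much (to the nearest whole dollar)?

Option A: at 9.90% the monthly rate is 0.0082500, so the payment is 54,800 × 0.0082500 / (1 − 1.0082500^−24) = $2,526.21.
Option B: at 7.62% the monthly rate is 0.0063500, so the payment is 54,800 × 0.0063500 / (1 − 1.0063500^−24) = $2,468.97.
Over 8 months: Option A costs 8 × $2,526.21 + $1,250.00 = $21,459.68; Option B costs 8 × $2,468.97 + $1,050.00 = $20,801.76.
Option B is cheaper by $21,459.68 − $20,801.76 = $657.92.

Option B by $658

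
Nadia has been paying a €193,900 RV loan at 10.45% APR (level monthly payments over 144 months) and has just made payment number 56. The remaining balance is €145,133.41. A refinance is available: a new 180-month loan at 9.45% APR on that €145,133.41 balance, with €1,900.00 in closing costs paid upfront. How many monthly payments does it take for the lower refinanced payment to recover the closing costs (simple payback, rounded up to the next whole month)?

3 months

Current payment = 193,900 × 10.45%/12 / (1 − (1+0.0087083)^−144) = €2,367.94.
Refinanced payment = 145,133.41 × 0.0078750 / (1 − (1+0.0078750)^−180) = €1,511.14.
Monthly savings = €2,367.94 − €1,511.14 = €856.80.
Break-even = €1,900.00 / €856.80 = 2.22 → 3 months.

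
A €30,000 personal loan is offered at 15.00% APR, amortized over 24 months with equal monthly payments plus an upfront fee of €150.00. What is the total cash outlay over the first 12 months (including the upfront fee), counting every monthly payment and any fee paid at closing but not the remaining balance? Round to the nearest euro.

€17,605

At 15.00% the monthly rate is 0.0125000, so the payment is 30,000 × 0.0125000 / (1 − 1.0125000^−24) = €1,454.60.
Total outlay = 12 × €1,454.60 + €150.00 = €17,605.20.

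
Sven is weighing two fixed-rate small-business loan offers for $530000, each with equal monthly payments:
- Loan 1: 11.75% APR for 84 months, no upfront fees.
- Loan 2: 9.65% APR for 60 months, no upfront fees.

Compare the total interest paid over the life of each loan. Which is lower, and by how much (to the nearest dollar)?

Loan 2 by $109,767

Loan 1: at 11.75% the monthly rate is 0.0097917, so the payment is 530,000 × 0.0097917 / (1 − 1.0097917^−84) = $9,285.24.
Total interest on Loan 1 = 84 × $9,285.24 − $530,000 = $249,960.16.
Loan 2: monthly rate = 9.65%/12 = 0.0080417; payment = 530,000 × 0.0080417 / (1 − (1+0.0080417)^−60) = $11,169.88.
Total interest on Loan 2 = 60 × $11,169.88 − $530,000 = $140,192.80.
Loan 2 is lower by $109,767.36.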